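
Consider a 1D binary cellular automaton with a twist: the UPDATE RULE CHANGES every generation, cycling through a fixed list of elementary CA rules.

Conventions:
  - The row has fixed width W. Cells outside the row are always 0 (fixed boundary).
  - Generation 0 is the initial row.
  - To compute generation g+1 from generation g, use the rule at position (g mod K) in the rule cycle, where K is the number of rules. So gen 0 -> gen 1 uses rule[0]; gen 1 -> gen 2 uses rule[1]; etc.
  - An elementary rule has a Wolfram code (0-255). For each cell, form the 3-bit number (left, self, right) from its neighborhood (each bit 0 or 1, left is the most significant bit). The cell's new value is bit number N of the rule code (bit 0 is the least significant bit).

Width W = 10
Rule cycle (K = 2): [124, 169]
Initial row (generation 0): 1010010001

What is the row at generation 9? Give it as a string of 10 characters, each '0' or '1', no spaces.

Gen 0: 1010010001
Gen 1 (rule 124): 1111011001
Gen 2 (rule 169): 1110110000
Gen 3 (rule 124): 1011111000
Gen 4 (rule 169): 0111110011
Gen 5 (rule 124): 0100011011
Gen 6 (rule 169): 0001010110
Gen 7 (rule 124): 0001111111
Gen 8 (rule 169): 1101111110
Gen 9 (rule 124): 1111000011

Answer: 1111000011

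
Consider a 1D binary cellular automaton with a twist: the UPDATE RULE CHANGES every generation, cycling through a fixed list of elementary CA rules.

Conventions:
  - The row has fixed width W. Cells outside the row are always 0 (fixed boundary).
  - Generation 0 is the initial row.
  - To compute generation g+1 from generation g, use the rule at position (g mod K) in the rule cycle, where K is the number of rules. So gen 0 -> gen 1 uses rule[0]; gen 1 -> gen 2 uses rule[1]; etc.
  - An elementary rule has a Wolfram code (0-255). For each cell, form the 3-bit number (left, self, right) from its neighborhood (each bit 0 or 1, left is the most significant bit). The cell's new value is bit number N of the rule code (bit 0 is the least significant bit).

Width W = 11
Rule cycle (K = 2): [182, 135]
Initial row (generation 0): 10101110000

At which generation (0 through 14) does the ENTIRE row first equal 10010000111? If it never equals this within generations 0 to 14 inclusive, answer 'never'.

Answer: 7

Derivation:
Gen 0: 10101110000
Gen 1 (rule 182): 11110101000
Gen 2 (rule 135): 01100101011
Gen 3 (rule 182): 10011111100
Gen 4 (rule 135): 10101111001
Gen 5 (rule 182): 11110110111
Gen 6 (rule 135): 01100000010
Gen 7 (rule 182): 10010000111
Gen 8 (rule 135): 10110111010
Gen 9 (rule 182): 11001010111
Gen 10 (rule 135): 00011010010
Gen 11 (rule 182): 00100111111
Gen 12 (rule 135): 11101011110
Gen 13 (rule 182): 01011101101
Gen 14 (rule 135): 11001000001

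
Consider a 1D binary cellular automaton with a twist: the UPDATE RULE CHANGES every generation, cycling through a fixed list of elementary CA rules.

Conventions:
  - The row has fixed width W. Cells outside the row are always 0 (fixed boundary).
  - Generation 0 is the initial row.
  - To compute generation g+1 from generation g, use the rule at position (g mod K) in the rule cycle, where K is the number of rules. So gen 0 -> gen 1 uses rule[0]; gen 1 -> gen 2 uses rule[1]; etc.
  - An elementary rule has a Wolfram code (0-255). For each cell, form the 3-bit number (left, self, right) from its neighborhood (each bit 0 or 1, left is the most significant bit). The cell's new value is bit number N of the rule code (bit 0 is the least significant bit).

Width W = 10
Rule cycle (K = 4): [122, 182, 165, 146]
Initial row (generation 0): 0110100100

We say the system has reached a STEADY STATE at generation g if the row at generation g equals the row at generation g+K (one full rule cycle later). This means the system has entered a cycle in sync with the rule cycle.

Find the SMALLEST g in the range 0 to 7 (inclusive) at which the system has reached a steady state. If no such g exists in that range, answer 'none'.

Gen 0: 0110100100
Gen 1 (rule 122): 1111011010
Gen 2 (rule 182): 0110100111
Gen 3 (rule 165): 0001100010
Gen 4 (rule 146): 0010010101
Gen 5 (rule 122): 0101101010
Gen 6 (rule 182): 1110011111
Gen 7 (rule 165): 0100001110
Gen 8 (rule 146): 1010010101
Gen 9 (rule 122): 0101101010
Gen 10 (rule 182): 1110011111
Gen 11 (rule 165): 0100001110

Answer: 5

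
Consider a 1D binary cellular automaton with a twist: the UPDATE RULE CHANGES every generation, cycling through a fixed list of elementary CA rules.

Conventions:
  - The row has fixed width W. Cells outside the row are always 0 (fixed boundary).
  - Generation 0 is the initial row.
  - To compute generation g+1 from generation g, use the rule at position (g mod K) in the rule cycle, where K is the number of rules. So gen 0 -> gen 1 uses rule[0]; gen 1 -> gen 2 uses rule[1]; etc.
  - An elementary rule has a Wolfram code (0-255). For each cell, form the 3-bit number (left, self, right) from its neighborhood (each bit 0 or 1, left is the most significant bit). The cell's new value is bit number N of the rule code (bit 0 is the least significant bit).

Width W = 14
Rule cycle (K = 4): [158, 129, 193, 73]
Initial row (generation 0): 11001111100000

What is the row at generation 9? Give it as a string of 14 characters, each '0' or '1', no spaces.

Gen 0: 11001111100000
Gen 1 (rule 158): 10111111010000
Gen 2 (rule 129): 00011110000111
Gen 3 (rule 193): 11001110110011
Gen 4 (rule 73): 11001010110011
Gen 5 (rule 158): 10111010101110
Gen 6 (rule 129): 00010000000100
Gen 7 (rule 193): 11000111110001
Gen 8 (rule 73): 11010100010100
Gen 9 (rule 158): 10010110110110

Answer: 10010110110110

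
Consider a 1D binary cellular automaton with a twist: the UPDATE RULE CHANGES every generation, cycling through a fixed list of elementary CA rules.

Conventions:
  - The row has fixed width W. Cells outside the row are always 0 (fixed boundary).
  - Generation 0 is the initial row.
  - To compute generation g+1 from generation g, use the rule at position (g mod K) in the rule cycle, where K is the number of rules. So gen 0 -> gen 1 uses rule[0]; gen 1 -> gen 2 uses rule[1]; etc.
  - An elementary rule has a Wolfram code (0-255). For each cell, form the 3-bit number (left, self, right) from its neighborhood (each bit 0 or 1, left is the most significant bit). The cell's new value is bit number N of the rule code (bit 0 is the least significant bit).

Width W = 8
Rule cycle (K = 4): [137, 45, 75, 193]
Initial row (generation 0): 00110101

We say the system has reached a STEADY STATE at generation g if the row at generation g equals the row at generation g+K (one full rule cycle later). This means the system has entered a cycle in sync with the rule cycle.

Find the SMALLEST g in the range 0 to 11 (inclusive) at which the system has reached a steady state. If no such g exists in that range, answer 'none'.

Answer: none

Derivation:
Gen 0: 00110101
Gen 1 (rule 137): 10100000
Gen 2 (rule 45): 11101111
Gen 3 (rule 75): 10101001
Gen 4 (rule 193): 00000000
Gen 5 (rule 137): 11111111
Gen 6 (rule 45): 10000000
Gen 7 (rule 75): 00111111
Gen 8 (rule 193): 10011111
Gen 9 (rule 137): 00011110
Gen 10 (rule 45): 11010000
Gen 11 (rule 75): 11000111
Gen 12 (rule 193): 01010011
Gen 13 (rule 137): 00000010
Gen 14 (rule 45): 11111010
Gen 15 (rule 75): 10001000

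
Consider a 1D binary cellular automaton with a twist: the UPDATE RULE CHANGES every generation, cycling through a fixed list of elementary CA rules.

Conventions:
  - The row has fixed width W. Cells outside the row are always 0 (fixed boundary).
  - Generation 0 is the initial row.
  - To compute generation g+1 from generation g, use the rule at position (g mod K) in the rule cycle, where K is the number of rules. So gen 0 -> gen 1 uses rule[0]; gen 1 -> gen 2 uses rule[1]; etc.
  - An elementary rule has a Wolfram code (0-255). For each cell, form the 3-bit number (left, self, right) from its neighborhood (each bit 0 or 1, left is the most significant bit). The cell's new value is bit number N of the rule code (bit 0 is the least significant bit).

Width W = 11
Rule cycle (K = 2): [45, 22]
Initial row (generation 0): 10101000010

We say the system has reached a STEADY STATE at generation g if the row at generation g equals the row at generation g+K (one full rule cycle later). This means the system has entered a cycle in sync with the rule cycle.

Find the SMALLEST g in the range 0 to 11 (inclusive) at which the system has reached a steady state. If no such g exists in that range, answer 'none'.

Gen 0: 10101000010
Gen 1 (rule 45): 11111011010
Gen 2 (rule 22): 00000000011
Gen 3 (rule 45): 11111111010
Gen 4 (rule 22): 00000000011
Gen 5 (rule 45): 11111111010
Gen 6 (rule 22): 00000000011
Gen 7 (rule 45): 11111111010
Gen 8 (rule 22): 00000000011
Gen 9 (rule 45): 11111111010
Gen 10 (rule 22): 00000000011
Gen 11 (rule 45): 11111111010
Gen 12 (rule 22): 00000000011
Gen 13 (rule 45): 11111111010

Answer: 2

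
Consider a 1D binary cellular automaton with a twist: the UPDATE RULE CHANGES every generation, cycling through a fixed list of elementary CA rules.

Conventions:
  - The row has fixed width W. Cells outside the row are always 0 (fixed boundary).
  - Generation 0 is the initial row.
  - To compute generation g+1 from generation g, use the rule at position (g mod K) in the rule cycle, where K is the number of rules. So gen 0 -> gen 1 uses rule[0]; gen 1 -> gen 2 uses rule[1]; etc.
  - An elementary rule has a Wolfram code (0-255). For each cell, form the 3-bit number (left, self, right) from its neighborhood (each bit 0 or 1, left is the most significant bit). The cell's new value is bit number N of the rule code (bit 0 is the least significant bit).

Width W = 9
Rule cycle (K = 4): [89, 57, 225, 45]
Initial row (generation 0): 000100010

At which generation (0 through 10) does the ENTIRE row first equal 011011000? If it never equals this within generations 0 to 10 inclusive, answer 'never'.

Gen 0: 000100010
Gen 1 (rule 89): 110011001
Gen 2 (rule 57): 101010100
Gen 3 (rule 225): 010101001
Gen 4 (rule 45): 011111001
Gen 5 (rule 89): 010001100
Gen 6 (rule 57): 001101011
Gen 7 (rule 225): 100110101
Gen 8 (rule 45): 100101111
Gen 9 (rule 89): 010001001
Gen 10 (rule 57): 001100100

Answer: never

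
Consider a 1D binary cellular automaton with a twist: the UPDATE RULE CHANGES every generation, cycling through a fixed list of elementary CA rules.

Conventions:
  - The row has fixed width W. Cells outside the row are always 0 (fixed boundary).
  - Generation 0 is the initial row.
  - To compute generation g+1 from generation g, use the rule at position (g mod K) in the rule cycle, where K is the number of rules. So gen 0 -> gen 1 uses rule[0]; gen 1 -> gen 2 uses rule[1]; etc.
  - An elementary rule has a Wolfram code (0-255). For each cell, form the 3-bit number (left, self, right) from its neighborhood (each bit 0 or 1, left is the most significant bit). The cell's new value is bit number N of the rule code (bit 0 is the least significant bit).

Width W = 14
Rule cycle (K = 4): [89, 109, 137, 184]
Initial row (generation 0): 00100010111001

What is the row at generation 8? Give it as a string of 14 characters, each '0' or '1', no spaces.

Gen 0: 00100010111001
Gen 1 (rule 89): 10011000101100
Gen 2 (rule 109): 10011010111101
Gen 3 (rule 137): 00010000111000
Gen 4 (rule 184): 00001000110100
Gen 5 (rule 89): 11100110110011
Gen 6 (rule 109): 10100111110011
Gen 7 (rule 137): 00000111100010
Gen 8 (rule 184): 00000111010001

Answer: 00000111010001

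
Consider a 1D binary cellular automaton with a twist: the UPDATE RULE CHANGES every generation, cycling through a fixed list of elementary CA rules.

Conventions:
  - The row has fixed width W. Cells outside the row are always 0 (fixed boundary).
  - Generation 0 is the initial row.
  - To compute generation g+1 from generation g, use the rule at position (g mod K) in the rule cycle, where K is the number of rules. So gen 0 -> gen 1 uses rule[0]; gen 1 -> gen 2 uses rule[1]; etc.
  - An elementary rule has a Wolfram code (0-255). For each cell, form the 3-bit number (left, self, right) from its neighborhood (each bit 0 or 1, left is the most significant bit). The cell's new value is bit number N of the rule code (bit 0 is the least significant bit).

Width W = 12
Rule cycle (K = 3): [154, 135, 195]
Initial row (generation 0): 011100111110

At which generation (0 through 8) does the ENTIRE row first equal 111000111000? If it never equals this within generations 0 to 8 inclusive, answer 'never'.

Gen 0: 011100111110
Gen 1 (rule 154): 111011111101
Gen 2 (rule 135): 010001111001
Gen 3 (rule 195): 100110111010
Gen 4 (rule 154): 011100110001
Gen 5 (rule 135): 101001000111
Gen 6 (rule 195): 000010011011
Gen 7 (rule 154): 000101110010
Gen 8 (rule 135): 111100100110

Answer: never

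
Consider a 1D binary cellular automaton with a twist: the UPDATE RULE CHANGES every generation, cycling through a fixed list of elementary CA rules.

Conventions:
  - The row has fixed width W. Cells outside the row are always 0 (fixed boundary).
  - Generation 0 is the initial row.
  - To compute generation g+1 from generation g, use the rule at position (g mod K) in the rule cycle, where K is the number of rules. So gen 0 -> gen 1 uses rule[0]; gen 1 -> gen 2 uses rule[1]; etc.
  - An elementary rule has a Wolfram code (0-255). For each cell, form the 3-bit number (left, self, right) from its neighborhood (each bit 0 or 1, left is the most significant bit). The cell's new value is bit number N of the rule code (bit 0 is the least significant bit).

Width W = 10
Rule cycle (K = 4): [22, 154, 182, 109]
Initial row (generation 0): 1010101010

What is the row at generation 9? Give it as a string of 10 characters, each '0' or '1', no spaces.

Answer: 0000010101

Derivation:
Gen 0: 1010101010
Gen 1 (rule 22): 1010101011
Gen 2 (rule 154): 0000000010
Gen 3 (rule 182): 0000000111
Gen 4 (rule 109): 1111110101
Gen 5 (rule 22): 0000000101
Gen 6 (rule 154): 0000001000
Gen 7 (rule 182): 0000011100
Gen 8 (rule 109): 1111010101
Gen 9 (rule 22): 0000010101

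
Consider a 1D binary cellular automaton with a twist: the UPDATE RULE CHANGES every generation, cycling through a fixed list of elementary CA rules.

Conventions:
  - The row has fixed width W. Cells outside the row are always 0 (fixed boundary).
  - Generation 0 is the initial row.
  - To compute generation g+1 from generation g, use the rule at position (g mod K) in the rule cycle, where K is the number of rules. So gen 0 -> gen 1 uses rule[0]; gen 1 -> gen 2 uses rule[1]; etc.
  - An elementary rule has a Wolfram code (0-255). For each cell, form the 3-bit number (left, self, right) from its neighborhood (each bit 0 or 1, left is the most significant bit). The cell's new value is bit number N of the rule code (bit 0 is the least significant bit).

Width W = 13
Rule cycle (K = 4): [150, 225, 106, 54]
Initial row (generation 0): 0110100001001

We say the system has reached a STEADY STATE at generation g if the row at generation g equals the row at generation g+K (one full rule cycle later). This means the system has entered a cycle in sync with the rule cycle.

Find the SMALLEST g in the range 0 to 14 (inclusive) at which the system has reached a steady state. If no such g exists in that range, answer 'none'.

Answer: none

Derivation:
Gen 0: 0110100001001
Gen 1 (rule 150): 1000110011111
Gen 2 (rule 225): 0010010001111
Gen 3 (rule 106): 0100100011001
Gen 4 (rule 54): 1111110100111
Gen 5 (rule 150): 0111100111010
Gen 6 (rule 225): 0011100011100
Gen 7 (rule 106): 0110100110100
Gen 8 (rule 54): 1001111001110
Gen 9 (rule 150): 1110110110101
Gen 10 (rule 225): 0111011011010
Gen 11 (rule 106): 1101111111100
Gen 12 (rule 54): 0010000000010
Gen 13 (rule 150): 0111000000111
Gen 14 (rule 225): 0011011110011
Gen 15 (rule 106): 0111110010111
Gen 16 (rule 54): 1000001111000
Gen 17 (rule 150): 1100010110100
Gen 18 (rule 225): 0101001011001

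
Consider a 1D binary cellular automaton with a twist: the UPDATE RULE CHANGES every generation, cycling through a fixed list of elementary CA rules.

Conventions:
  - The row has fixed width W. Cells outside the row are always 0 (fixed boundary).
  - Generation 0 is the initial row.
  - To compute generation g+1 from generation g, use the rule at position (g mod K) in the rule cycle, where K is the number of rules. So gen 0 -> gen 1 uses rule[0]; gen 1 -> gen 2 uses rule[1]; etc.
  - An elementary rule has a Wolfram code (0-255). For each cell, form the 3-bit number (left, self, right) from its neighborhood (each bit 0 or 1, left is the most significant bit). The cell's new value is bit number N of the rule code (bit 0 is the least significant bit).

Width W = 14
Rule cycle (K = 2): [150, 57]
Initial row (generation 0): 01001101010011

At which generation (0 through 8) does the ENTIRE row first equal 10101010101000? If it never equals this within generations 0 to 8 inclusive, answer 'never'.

Gen 0: 01001101010011
Gen 1 (rule 150): 11110001011100
Gen 2 (rule 57): 10001100110011
Gen 3 (rule 150): 11010011001100
Gen 4 (rule 57): 10101010101011
Gen 5 (rule 150): 10101010101000
Gen 6 (rule 57): 01010101010111
Gen 7 (rule 150): 11010101010010
Gen 8 (rule 57): 10101010101001

Answer: 5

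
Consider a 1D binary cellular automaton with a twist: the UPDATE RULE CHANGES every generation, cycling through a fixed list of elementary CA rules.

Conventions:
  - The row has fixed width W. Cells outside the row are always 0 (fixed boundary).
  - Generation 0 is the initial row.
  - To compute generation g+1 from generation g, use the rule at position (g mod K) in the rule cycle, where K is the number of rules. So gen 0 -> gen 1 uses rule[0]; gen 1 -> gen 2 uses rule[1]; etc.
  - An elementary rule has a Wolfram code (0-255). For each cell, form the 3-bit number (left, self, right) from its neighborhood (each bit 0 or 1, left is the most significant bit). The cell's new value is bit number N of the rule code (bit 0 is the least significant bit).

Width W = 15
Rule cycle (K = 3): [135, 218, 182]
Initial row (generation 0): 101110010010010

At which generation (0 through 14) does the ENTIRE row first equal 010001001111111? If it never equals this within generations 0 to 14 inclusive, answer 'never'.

Answer: never

Derivation:
Gen 0: 101110010010010
Gen 1 (rule 135): 100100110110110
Gen 2 (rule 218): 011011110110111
Gen 3 (rule 182): 100101101001010
Gen 4 (rule 135): 101100001011010
Gen 5 (rule 218): 001110010011001
Gen 6 (rule 182): 010101111100111
Gen 7 (rule 135): 110100111001010
Gen 8 (rule 218): 110011111110001
Gen 9 (rule 182): 001101111101011
Gen 10 (rule 135): 110000111001000
Gen 11 (rule 218): 111001111110100
Gen 12 (rule 182): 010110111101110
Gen 13 (rule 135): 110000011000100
Gen 14 (rule 218): 111000111101010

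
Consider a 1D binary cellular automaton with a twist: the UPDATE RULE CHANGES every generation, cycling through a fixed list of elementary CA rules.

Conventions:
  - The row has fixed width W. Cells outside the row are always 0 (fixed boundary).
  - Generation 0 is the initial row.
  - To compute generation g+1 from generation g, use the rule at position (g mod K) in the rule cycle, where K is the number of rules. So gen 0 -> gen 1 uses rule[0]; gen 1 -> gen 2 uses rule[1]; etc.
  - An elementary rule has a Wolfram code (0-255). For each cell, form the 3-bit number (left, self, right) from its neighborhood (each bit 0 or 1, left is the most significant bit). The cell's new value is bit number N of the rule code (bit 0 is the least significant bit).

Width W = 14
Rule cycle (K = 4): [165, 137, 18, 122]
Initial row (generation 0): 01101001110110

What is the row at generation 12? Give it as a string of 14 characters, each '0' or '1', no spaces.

Answer: 00111101010110

Derivation:
Gen 0: 01101001110110
Gen 1 (rule 165): 00011000101000
Gen 2 (rule 137): 11010010000011
Gen 3 (rule 18): 00001101000100
Gen 4 (rule 122): 00011110101010
Gen 5 (rule 165): 11001101111110
Gen 6 (rule 137): 10001001111100
Gen 7 (rule 18): 01010110000010
Gen 8 (rule 122): 10101111000101
Gen 9 (rule 165): 11110110010111
Gen 10 (rule 137): 11100100000110
Gen 11 (rule 18): 00011010001001
Gen 12 (rule 122): 00111101010110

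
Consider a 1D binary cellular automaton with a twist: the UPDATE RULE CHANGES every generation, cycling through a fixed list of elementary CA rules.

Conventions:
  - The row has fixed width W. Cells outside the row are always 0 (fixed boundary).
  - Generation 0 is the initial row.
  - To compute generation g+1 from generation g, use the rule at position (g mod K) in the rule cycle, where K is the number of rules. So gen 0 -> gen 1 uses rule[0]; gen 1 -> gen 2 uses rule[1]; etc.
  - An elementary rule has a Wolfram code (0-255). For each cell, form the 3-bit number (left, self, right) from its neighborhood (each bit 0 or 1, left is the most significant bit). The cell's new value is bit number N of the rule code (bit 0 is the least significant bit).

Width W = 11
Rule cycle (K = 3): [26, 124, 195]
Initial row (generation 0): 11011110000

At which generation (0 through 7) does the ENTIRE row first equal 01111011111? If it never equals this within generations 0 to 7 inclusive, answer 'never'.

Gen 0: 11011110000
Gen 1 (rule 26): 10010001000
Gen 2 (rule 124): 11011001100
Gen 3 (rule 195): 01001010101
Gen 4 (rule 26): 10110000000
Gen 5 (rule 124): 11111000000
Gen 6 (rule 195): 01111011111
Gen 7 (rule 26): 11000010000

Answer: 6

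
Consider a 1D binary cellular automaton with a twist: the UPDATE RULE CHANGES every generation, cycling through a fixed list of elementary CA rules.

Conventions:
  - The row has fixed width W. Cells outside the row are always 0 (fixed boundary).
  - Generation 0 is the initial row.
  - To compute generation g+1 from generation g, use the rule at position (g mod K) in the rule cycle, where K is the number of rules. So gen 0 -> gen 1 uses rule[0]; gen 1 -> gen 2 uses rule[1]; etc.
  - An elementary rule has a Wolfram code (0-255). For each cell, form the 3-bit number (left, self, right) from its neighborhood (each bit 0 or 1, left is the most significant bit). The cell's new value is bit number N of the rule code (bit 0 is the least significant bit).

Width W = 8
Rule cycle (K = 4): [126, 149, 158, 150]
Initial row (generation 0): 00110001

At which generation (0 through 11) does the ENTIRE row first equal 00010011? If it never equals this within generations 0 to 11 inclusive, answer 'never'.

Answer: never

Derivation:
Gen 0: 00110001
Gen 1 (rule 126): 01111011
Gen 2 (rule 149): 00110000
Gen 3 (rule 158): 01101000
Gen 4 (rule 150): 10001100
Gen 5 (rule 126): 11011110
Gen 6 (rule 149): 00001101
Gen 7 (rule 158): 00011001
Gen 8 (rule 150): 00100111
Gen 9 (rule 126): 01111101
Gen 10 (rule 149): 00111001
Gen 11 (rule 158): 01110111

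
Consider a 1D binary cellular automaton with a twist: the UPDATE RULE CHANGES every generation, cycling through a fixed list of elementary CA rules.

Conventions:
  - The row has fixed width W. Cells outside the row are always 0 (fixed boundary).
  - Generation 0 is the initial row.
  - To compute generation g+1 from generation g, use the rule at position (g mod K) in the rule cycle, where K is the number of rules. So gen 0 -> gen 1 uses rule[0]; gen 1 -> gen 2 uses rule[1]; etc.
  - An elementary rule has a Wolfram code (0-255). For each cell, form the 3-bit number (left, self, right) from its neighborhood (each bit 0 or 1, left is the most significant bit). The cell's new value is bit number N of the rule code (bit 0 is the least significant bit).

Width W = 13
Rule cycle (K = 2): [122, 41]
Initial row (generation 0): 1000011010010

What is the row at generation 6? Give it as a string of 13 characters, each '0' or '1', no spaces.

Gen 0: 1000011010010
Gen 1 (rule 122): 0100111101101
Gen 2 (rule 41): 0000100011010
Gen 3 (rule 122): 0001010111101
Gen 4 (rule 41): 1100101100010
Gen 5 (rule 122): 1111011110101
Gen 6 (rule 41): 1000110001010

Answer: 1000110001010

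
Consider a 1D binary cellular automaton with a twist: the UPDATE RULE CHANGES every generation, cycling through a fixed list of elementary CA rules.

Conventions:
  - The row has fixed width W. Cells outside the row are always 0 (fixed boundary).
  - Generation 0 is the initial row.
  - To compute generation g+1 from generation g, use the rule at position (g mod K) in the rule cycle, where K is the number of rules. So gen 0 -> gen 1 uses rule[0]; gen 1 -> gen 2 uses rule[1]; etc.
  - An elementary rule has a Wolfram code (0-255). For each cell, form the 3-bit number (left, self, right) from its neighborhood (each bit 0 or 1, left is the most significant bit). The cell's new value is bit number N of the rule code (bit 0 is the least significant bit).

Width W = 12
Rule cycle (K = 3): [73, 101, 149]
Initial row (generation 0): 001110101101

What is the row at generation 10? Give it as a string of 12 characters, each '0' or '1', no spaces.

Gen 0: 001110101101
Gen 1 (rule 73): 101010001100
Gen 2 (rule 101): 111110100101
Gen 3 (rule 149): 011100110101
Gen 4 (rule 73): 010100110000
Gen 5 (rule 101): 011100010111
Gen 6 (rule 149): 001011010010
Gen 7 (rule 73): 100011000000
Gen 8 (rule 101): 101001011111
Gen 9 (rule 149): 101101001110
Gen 10 (rule 73): 001100001010

Answer: 001100001010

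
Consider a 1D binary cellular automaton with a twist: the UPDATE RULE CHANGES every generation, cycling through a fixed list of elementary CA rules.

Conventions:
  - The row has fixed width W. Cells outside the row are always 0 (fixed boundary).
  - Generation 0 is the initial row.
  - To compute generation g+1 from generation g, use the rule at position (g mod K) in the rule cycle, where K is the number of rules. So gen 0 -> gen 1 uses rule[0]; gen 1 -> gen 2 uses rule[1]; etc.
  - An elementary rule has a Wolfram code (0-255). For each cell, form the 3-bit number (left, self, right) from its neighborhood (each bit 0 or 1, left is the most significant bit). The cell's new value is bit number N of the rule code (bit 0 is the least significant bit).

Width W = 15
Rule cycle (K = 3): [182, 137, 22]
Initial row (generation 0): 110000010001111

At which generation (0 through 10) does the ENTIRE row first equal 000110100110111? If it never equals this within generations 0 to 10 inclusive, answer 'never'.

Answer: never

Derivation:
Gen 0: 110000010001111
Gen 1 (rule 182): 001000111010110
Gen 2 (rule 137): 100010110000100
Gen 3 (rule 22): 110110001001110
Gen 4 (rule 182): 001001011110101
Gen 5 (rule 137): 100000011100000
Gen 6 (rule 22): 110000100010000
Gen 7 (rule 182): 001001110111000
Gen 8 (rule 137): 100001100110011
Gen 9 (rule 22): 110010011001100
Gen 10 (rule 182): 001111100110010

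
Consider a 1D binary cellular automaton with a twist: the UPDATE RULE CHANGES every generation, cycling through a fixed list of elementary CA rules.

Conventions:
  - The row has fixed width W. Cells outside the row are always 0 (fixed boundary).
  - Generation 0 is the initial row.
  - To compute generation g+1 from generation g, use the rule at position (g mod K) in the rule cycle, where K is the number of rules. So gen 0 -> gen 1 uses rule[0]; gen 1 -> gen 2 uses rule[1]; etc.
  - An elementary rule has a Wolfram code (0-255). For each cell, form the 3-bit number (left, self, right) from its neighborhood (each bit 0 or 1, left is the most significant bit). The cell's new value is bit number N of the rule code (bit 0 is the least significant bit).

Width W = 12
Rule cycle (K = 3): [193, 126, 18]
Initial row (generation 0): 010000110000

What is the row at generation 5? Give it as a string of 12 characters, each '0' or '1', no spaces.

Answer: 001100000001

Derivation:
Gen 0: 010000110000
Gen 1 (rule 193): 000110010111
Gen 2 (rule 126): 001111111101
Gen 3 (rule 18): 010000000000
Gen 4 (rule 193): 000111111111
Gen 5 (rule 126): 001100000001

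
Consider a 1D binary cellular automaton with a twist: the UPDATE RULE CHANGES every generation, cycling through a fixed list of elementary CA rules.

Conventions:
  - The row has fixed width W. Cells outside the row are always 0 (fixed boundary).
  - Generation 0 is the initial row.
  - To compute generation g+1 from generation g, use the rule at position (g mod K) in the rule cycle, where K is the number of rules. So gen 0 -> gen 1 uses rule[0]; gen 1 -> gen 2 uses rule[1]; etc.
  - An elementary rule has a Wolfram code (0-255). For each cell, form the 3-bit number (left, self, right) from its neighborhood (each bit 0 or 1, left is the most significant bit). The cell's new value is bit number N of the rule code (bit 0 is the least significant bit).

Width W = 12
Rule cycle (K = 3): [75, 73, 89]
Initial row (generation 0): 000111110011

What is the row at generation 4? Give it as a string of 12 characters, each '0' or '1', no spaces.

Gen 0: 000111110011
Gen 1 (rule 75): 111100010111
Gen 2 (rule 73): 100101000101
Gen 3 (rule 89): 010000110000
Gen 4 (rule 75): 100111110111

Answer: 100111110111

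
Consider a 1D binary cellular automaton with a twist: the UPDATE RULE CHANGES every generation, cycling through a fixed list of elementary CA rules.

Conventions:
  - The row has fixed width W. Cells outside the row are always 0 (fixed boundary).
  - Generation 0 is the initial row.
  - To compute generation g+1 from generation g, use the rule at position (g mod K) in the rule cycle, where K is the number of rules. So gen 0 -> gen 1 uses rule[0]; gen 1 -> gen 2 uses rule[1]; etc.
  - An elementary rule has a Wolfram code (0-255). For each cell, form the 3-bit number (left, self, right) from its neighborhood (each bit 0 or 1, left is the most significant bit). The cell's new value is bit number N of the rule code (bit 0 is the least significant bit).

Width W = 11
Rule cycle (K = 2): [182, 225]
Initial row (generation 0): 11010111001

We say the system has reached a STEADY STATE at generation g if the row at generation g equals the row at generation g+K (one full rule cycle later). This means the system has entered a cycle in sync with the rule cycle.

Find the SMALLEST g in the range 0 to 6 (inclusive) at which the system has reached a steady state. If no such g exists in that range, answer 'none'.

Answer: none

Derivation:
Gen 0: 11010111001
Gen 1 (rule 182): 00111010111
Gen 2 (rule 225): 10011101011
Gen 3 (rule 182): 11101011100
Gen 4 (rule 225): 01110101101
Gen 5 (rule 182): 10101110011
Gen 6 (rule 225): 01010110001
Gen 7 (rule 182): 11111001011
Gen 8 (rule 225): 01111000101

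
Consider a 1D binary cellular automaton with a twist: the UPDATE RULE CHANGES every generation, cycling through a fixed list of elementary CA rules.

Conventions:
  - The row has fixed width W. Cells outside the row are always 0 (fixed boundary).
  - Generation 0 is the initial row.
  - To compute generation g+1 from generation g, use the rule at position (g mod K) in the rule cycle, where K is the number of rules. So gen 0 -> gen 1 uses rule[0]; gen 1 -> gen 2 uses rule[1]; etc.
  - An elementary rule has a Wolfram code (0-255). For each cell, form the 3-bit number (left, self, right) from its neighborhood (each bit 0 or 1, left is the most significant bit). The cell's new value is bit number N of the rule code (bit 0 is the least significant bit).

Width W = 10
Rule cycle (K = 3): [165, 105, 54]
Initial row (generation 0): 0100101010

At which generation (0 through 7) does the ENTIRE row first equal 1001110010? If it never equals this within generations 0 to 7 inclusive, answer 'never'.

Answer: never

Derivation:
Gen 0: 0100101010
Gen 1 (rule 165): 0100111110
Gen 2 (rule 105): 0000100010
Gen 3 (rule 54): 0001110111
Gen 4 (rule 165): 1100101010
Gen 5 (rule 105): 1100010100
Gen 6 (rule 54): 0010111110
Gen 7 (rule 165): 1011011100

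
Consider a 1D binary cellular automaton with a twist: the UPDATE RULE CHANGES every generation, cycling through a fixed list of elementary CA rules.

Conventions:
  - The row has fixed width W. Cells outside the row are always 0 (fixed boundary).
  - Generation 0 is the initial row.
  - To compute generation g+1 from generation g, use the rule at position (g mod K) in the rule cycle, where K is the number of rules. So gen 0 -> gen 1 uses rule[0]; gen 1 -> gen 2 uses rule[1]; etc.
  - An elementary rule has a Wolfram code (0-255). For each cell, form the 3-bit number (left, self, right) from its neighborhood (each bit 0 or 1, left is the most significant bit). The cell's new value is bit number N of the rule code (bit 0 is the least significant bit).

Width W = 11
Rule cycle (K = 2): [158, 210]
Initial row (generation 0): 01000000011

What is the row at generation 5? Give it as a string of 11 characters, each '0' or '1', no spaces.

Gen 0: 01000000011
Gen 1 (rule 158): 11100000110
Gen 2 (rule 210): 01110001011
Gen 3 (rule 158): 11101011010
Gen 4 (rule 210): 01100001001
Gen 5 (rule 158): 11010011111

Answer: 11010011111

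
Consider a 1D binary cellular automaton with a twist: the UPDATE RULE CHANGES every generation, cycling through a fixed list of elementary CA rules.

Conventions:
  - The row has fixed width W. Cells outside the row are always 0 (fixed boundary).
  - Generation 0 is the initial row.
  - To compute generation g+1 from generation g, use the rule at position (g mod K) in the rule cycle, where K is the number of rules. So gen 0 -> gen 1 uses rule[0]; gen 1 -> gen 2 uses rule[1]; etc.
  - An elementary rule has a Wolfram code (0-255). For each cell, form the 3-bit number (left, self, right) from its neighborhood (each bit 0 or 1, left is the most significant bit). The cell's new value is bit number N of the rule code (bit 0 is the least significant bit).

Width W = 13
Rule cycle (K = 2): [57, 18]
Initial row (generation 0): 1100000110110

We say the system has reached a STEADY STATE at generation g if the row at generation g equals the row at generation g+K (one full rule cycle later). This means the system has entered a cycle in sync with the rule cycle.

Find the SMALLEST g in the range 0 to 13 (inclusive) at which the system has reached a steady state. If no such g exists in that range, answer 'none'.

Answer: 2

Derivation:
Gen 0: 1100000110110
Gen 1 (rule 57): 1011110101101
Gen 2 (rule 18): 0000000000000
Gen 3 (rule 57): 1111111111111
Gen 4 (rule 18): 0000000000000
Gen 5 (rule 57): 1111111111111
Gen 6 (rule 18): 0000000000000
Gen 7 (rule 57): 1111111111111
Gen 8 (rule 18): 0000000000000
Gen 9 (rule 57): 1111111111111
Gen 10 (rule 18): 0000000000000
Gen 11 (rule 57): 1111111111111
Gen 12 (rule 18): 0000000000000
Gen 13 (rule 57): 1111111111111
Gen 14 (rule 18): 0000000000000
Gen 15 (rule 57): 1111111111111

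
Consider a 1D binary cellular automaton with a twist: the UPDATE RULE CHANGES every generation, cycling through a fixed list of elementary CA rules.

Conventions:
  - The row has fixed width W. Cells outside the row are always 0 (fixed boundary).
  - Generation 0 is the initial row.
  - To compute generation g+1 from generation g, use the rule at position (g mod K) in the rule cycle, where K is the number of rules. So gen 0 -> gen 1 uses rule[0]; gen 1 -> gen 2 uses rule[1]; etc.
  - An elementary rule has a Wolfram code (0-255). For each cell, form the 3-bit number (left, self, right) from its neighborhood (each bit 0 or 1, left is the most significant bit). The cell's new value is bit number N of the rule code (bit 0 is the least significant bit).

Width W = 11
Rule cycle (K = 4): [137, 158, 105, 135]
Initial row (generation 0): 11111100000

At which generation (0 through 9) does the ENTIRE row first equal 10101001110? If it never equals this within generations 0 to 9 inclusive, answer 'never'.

Gen 0: 11111100000
Gen 1 (rule 137): 11111001111
Gen 2 (rule 158): 11110111110
Gen 3 (rule 105): 10011100010
Gen 4 (rule 135): 10101001110
Gen 5 (rule 137): 00000001100
Gen 6 (rule 158): 00000011010
Gen 7 (rule 105): 11111011100
Gen 8 (rule 135): 01110001001
Gen 9 (rule 137): 01100100000

Answer: 4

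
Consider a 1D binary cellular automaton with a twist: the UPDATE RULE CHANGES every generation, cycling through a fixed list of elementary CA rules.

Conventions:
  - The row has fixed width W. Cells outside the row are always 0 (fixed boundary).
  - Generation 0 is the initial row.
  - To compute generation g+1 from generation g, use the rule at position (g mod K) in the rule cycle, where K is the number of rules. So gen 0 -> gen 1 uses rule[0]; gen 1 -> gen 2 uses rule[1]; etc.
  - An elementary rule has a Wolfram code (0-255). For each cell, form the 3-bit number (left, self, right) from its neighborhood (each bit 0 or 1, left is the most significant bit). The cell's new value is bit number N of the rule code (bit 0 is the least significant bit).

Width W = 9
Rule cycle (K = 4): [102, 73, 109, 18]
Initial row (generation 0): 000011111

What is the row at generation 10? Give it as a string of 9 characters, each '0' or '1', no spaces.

Gen 0: 000011111
Gen 1 (rule 102): 000100001
Gen 2 (rule 73): 110001100
Gen 3 (rule 109): 110101101
Gen 4 (rule 18): 000000000
Gen 5 (rule 102): 000000000
Gen 6 (rule 73): 111111111
Gen 7 (rule 109): 100000001
Gen 8 (rule 18): 010000010
Gen 9 (rule 102): 110000110
Gen 10 (rule 73): 110110110

Answer: 110110110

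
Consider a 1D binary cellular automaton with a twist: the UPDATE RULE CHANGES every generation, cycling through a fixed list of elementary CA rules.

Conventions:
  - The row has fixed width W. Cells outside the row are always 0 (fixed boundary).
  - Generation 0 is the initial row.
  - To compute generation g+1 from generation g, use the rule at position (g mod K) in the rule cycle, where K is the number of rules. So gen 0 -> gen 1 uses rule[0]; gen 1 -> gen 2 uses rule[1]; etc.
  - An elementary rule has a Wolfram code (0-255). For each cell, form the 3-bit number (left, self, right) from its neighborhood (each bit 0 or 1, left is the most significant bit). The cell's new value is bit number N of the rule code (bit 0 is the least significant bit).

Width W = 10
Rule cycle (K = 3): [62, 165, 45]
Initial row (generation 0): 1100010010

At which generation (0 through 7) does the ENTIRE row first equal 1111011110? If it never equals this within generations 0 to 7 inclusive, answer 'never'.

Answer: 2

Derivation:
Gen 0: 1100010010
Gen 1 (rule 62): 1010111111
Gen 2 (rule 165): 1111011110
Gen 3 (rule 45): 1000110000
Gen 4 (rule 62): 1101101000
Gen 5 (rule 165): 0010011011
Gen 6 (rule 45): 1010010110
Gen 7 (rule 62): 1111111101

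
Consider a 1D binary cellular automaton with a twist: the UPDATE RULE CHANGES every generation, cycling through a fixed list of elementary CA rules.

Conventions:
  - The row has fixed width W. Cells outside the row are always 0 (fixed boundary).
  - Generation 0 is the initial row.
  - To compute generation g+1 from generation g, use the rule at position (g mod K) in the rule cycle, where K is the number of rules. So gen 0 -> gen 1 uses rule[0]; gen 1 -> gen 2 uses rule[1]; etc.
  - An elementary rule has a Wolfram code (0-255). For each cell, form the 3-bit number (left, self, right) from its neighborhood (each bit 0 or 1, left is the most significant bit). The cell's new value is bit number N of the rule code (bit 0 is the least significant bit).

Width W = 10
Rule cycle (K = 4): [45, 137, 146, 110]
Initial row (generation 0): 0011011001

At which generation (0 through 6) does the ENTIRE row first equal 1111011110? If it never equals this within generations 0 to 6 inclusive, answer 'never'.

Answer: never

Derivation:
Gen 0: 0011011001
Gen 1 (rule 45): 1010110001
Gen 2 (rule 137): 0000100100
Gen 3 (rule 146): 0001011010
Gen 4 (rule 110): 0011111110
Gen 5 (rule 45): 1010000000
Gen 6 (rule 137): 0000111111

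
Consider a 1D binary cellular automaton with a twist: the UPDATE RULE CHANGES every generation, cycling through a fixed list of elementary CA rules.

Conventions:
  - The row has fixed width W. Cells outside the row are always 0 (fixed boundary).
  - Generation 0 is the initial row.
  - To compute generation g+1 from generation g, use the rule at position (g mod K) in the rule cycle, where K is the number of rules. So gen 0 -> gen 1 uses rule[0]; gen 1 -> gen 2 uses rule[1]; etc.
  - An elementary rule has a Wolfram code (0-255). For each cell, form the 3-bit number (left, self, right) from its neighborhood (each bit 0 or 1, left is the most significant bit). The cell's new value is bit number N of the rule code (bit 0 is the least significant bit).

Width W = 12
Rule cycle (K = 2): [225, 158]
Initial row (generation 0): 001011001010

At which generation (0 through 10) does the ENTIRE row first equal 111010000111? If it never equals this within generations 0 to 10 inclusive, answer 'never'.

Answer: 6

Derivation:
Gen 0: 001011001010
Gen 1 (rule 225): 100101000100
Gen 2 (rule 158): 111101101110
Gen 3 (rule 225): 011110110110
Gen 4 (rule 158): 111100100101
Gen 5 (rule 225): 011100000010
Gen 6 (rule 158): 111010000111
Gen 7 (rule 225): 011100110011
Gen 8 (rule 158): 111011101110
Gen 9 (rule 225): 011101110110
Gen 10 (rule 158): 111001100101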